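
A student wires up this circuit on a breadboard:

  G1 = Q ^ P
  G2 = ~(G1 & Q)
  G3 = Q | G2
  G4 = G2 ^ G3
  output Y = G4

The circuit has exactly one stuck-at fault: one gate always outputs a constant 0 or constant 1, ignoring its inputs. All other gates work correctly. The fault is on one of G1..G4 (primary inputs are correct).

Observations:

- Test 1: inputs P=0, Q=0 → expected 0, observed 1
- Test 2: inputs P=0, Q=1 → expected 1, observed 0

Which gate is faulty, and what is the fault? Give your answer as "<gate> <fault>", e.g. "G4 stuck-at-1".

Fault-free values for test 1 (P=0, Q=0): G1=0, G2=1, G3=1, G4=0, giving Y=0. Observed 1.
Test 1: faults giving observed 1 are {G3 stuck-at-0, G4 stuck-at-1}.
Test 2 (P=0, Q=1): fault-free G1=1, G2=0, G3=1, G4=1 → 1; observed 0. Eliminates G4 stuck-at-1.
Only G3 stuck-at-0 is consistent with every test.

G3 stuck-at-0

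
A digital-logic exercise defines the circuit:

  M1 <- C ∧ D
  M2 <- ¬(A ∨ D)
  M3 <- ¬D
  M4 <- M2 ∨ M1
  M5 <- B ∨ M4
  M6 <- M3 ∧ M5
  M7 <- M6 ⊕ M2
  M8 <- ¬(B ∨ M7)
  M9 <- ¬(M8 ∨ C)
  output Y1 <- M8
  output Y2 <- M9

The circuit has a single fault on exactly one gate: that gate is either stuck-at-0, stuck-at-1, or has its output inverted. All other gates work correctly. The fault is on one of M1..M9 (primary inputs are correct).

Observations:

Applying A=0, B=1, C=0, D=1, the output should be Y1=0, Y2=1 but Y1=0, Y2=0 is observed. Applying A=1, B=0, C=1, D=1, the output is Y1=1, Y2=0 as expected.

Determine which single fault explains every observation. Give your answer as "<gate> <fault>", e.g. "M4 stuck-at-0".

Fault-free values for test 1 (A=0, B=1, C=0, D=1): M1=0, M2=0, M3=0, M4=0, M5=1, M6=0, M7=0, M8=0, M9=1, giving Y1=0, Y2=1. Observed Y1=0, Y2=0.
Test 1: faults giving observed Y1=0, Y2=0 are {M9 stuck-at-0, M9 inverted output}.
Test 2 (A=1, B=0, C=1, D=1): fault-free M1=1, M2=0, M3=0, M4=1, M5=1, M6=0, M7=0, M8=1, M9=0 → Y1=1, Y2=0; observed Y1=1, Y2=0. Eliminates M9 inverted output.
Only M9 stuck-at-0 is consistent with every test.

M9 stuck-at-0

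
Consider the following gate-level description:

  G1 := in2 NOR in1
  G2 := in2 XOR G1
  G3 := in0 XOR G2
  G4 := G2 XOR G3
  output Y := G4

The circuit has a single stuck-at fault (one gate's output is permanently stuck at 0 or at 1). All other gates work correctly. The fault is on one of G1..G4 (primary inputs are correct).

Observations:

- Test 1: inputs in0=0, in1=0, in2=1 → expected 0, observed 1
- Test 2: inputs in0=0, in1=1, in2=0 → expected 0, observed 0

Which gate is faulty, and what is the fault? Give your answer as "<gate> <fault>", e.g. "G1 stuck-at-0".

Fault-free values for test 1 (in0=0, in1=0, in2=1): G1=0, G2=1, G3=1, G4=0, giving Y=0. Observed 1.
Test 1: faults giving observed 1 are {G3 stuck-at-0, G4 stuck-at-1}.
Test 2 (in0=0, in1=1, in2=0): fault-free G1=0, G2=0, G3=0, G4=0 → 0; observed 0. Eliminates G4 stuck-at-1.
Only G3 stuck-at-0 is consistent with every test.

G3 stuck-at-0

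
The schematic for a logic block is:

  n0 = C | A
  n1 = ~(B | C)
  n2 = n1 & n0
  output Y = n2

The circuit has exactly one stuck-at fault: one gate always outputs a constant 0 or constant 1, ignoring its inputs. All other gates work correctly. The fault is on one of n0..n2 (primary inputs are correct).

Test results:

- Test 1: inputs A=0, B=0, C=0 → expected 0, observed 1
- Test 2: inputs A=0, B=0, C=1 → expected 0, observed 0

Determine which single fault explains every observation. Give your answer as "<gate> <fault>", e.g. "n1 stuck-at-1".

Fault-free values for test 1 (A=0, B=0, C=0): n0=0, n1=1, n2=0, giving Y=0. Observed 1.
Test 1: faults giving observed 1 are {n0 stuck-at-1, n2 stuck-at-1}.
Test 2 (A=0, B=0, C=1): fault-free n0=1, n1=0, n2=0 → 0; observed 0. Eliminates n2 stuck-at-1.
Only n0 stuck-at-1 is consistent with every test.

n0 stuck-at-1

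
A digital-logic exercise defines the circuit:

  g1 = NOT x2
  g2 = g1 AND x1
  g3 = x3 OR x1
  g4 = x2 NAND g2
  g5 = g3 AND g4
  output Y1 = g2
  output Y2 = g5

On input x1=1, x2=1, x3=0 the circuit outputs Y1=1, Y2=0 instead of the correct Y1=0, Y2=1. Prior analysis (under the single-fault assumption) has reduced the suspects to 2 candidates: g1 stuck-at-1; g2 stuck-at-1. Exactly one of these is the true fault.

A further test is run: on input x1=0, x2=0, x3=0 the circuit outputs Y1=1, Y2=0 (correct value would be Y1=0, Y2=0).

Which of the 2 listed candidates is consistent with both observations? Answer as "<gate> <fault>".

g2 stuck-at-1

Evaluate each candidate on input x1=0, x2=0, x3=0:
  g1 stuck-at-1: g1=1 [stuck-at-1], g2=0, g3=0, g4=1, g5=0 → Y1=0, Y2=0 — eliminated
  g2 stuck-at-1: g1=1, g2=1 [stuck-at-1], g3=0, g4=1, g5=0 → Y1=1, Y2=0 — matches
Only g2 stuck-at-1 reproduces the observed Y1=1, Y2=0.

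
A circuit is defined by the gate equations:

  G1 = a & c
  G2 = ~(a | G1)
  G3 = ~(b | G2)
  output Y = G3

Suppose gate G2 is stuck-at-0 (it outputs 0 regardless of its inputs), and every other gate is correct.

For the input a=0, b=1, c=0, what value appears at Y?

Propagate with G2 forced: G1=0, G2=0 [stuck-at-0], G3=0.
So Y = 0. (Same as the fault-free value — the fault is masked on this input.)

0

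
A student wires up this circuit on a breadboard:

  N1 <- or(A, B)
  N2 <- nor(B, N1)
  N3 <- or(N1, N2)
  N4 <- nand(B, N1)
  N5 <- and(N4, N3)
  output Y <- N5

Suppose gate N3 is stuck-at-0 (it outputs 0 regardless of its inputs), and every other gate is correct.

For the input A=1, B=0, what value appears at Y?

Propagate with N3 forced: N1=1, N2=0, N3=0 [stuck-at-0], N4=1, N5=0.
So Y = 0. (Without the fault it would be 1.)

0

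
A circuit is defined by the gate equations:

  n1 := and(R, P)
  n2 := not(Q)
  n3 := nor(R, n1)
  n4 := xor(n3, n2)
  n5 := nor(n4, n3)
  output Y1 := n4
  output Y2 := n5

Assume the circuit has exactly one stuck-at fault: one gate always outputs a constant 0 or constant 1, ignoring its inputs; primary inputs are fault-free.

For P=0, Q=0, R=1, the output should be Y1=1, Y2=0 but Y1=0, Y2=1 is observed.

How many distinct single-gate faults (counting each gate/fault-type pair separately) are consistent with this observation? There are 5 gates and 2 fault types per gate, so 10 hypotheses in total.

2

Fault-free: n1=0, n2=1, n3=0, n4=1, n5=0 → Y1=1, Y2=0. Observed Y1=0, Y2=1.
  n1 stuck-at-0: output Y1=1, Y2=0 ✗
  n1 stuck-at-1: output Y1=1, Y2=0 ✗
  n2 stuck-at-0: output Y1=0, Y2=1 ✓
  n2 stuck-at-1: output Y1=1, Y2=0 ✗
  n3 stuck-at-0: output Y1=1, Y2=0 ✗
  n3 stuck-at-1: output Y1=0, Y2=0 ✗
  n4 stuck-at-0: output Y1=0, Y2=1 ✓
  n4 stuck-at-1: output Y1=1, Y2=0 ✗
  n5 stuck-at-0: output Y1=1, Y2=0 ✗
  n5 stuck-at-1: output Y1=1, Y2=1 ✗
Consistent faults: {n2 stuck-at-0, n4 stuck-at-0} — 2 in all.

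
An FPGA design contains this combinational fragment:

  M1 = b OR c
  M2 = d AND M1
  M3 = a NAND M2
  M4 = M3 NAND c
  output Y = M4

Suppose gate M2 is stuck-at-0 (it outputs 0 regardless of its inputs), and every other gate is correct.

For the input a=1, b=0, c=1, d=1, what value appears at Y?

0

Propagate with M2 forced: M1=1, M2=0 [stuck-at-0], M3=1, M4=0.
So Y = 0. (Without the fault it would be 1.)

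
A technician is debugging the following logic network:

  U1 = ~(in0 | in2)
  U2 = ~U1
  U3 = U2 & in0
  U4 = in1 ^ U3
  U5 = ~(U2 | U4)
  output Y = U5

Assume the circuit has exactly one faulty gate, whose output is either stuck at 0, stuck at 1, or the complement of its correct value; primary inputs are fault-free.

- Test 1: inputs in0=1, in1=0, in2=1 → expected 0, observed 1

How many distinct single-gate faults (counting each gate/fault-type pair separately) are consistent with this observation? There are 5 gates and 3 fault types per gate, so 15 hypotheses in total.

Fault-free: U1=0, U2=1, U3=1, U4=1, U5=0 → 0. Observed 1.
  U1: stuck-at-1, inverted output ✓; others ✗
  U2: stuck-at-0, inverted output ✓; others ✗
  U3: none of the 3 fault types match ✗
  U4: none of the 3 fault types match ✗
  U5: stuck-at-1, inverted output ✓; others ✗
Consistent faults: {U1 stuck-at-1, U1 inverted output, U2 stuck-at-0, U2 inverted output, U5 stuck-at-1, U5 inverted output} — 6 in all.

6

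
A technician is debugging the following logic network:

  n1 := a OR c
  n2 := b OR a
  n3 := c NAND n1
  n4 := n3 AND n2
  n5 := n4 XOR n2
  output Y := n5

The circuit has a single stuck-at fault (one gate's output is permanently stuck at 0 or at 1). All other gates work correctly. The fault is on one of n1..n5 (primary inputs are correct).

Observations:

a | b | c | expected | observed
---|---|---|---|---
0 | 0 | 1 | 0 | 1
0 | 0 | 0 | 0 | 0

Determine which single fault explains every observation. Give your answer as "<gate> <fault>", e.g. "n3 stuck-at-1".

Fault-free values for test 1 (a=0, b=0, c=1): n1=1, n2=0, n3=0, n4=0, n5=0, giving Y=0. Observed 1.
Test 1: faults giving observed 1 are {n2 stuck-at-1, n4 stuck-at-1, n5 stuck-at-1}.
Test 2 (a=0, b=0, c=0): fault-free n1=0, n2=0, n3=1, n4=0, n5=0 → 0; observed 0. Eliminates n4 stuck-at-1, n5 stuck-at-1.
Only n2 stuck-at-1 is consistent with every test.

n2 stuck-at-1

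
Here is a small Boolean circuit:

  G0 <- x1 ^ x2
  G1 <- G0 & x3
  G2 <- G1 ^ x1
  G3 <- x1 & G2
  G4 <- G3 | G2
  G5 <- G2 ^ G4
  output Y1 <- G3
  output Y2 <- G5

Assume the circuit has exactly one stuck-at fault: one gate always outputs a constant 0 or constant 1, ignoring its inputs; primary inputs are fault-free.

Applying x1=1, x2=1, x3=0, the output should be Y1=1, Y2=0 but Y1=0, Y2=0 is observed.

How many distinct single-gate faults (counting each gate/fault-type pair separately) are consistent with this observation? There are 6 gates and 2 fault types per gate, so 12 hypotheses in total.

Fault-free: G0=0, G1=0, G2=1, G3=1, G4=1, G5=0 → Y1=1, Y2=0. Observed Y1=0, Y2=0.
  G0 stuck-at-0: output Y1=1, Y2=0 ✗
  G0 stuck-at-1: output Y1=1, Y2=0 ✗
  G1 stuck-at-0: output Y1=1, Y2=0 ✗
  G1 stuck-at-1: output Y1=0, Y2=0 ✓
  G2 stuck-at-0: output Y1=0, Y2=0 ✓
  G2 stuck-at-1: output Y1=1, Y2=0 ✗
  G3 stuck-at-0: output Y1=0, Y2=0 ✓
  G3 stuck-at-1: output Y1=1, Y2=0 ✗
  G4 stuck-at-0: output Y1=1, Y2=1 ✗
  G4 stuck-at-1: output Y1=1, Y2=0 ✗
  G5 stuck-at-0: output Y1=1, Y2=0 ✗
  G5 stuck-at-1: output Y1=1, Y2=1 ✗
Consistent faults: {G1 stuck-at-1, G2 stuck-at-0, G3 stuck-at-0} — 3 in all.

3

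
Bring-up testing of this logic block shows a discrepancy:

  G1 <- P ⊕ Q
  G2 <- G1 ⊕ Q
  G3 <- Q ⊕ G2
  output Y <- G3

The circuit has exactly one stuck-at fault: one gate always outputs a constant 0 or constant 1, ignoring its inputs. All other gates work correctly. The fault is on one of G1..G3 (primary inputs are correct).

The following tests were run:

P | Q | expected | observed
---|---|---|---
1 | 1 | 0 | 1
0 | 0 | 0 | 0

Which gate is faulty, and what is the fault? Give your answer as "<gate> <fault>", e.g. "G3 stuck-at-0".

G2 stuck-at-0

Fault-free values for test 1 (P=1, Q=1): G1=0, G2=1, G3=0, giving Y=0. Observed 1.
Test 1: faults giving observed 1 are {G1 stuck-at-1, G2 stuck-at-0, G3 stuck-at-1}.
Test 2 (P=0, Q=0): fault-free G1=0, G2=0, G3=0 → 0; observed 0. Eliminates G1 stuck-at-1, G3 stuck-at-1.
Only G2 stuck-at-0 is consistent with every test.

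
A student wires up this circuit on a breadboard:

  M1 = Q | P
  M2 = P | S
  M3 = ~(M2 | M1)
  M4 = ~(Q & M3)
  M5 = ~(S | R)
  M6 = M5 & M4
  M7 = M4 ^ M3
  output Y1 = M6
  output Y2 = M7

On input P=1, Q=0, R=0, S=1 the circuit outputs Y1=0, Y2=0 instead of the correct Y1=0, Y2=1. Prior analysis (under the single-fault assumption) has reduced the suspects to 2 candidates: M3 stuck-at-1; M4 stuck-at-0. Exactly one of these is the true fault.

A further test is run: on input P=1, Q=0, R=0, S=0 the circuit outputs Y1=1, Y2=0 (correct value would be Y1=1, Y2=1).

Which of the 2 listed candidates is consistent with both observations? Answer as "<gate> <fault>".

M3 stuck-at-1

Evaluate each candidate on input P=1, Q=0, R=0, S=0:
  M3 stuck-at-1: M1=1, M2=1, M3=1 [stuck-at-1], M4=1, M5=1, M6=1, M7=0 → Y1=1, Y2=0 — matches
  M4 stuck-at-0: M1=1, M2=1, M3=0, M4=0 [stuck-at-0], M5=1, M6=0, M7=0 → Y1=0, Y2=0 — eliminated
Only M3 stuck-at-1 reproduces the observed Y1=1, Y2=0.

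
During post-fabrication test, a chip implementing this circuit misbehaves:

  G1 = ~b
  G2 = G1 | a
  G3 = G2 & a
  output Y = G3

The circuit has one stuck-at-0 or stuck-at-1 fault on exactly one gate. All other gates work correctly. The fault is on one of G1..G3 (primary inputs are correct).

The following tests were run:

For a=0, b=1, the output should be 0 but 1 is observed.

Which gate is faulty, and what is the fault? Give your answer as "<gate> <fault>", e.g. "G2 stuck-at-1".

Fault-free values for test 1 (a=0, b=1): G1=0, G2=0, G3=0, giving Y=0. Observed 1.
Test 1: faults giving observed 1 are {G3 stuck-at-1}.
Only G3 stuck-at-1 is consistent with every test.

G3 stuck-at-1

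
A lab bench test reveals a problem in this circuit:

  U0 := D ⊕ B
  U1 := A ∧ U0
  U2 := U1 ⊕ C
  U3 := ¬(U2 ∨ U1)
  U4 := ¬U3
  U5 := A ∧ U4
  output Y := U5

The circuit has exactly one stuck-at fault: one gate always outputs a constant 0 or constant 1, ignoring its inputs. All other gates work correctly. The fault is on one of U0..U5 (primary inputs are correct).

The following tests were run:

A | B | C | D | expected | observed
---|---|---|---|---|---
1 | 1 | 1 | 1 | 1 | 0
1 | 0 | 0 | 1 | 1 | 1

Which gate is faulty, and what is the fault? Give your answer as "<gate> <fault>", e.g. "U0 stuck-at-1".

Fault-free values for test 1 (A=1, B=1, C=1, D=1): U0=0, U1=0, U2=1, U3=0, U4=1, U5=1, giving Y=1. Observed 0.
Test 1: faults giving observed 0 are {U2 stuck-at-0, U3 stuck-at-1, U4 stuck-at-0, U5 stuck-at-0}.
Test 2 (A=1, B=0, C=0, D=1): fault-free U0=1, U1=1, U2=1, U3=0, U4=1, U5=1 → 1; observed 1. Eliminates U3 stuck-at-1, U4 stuck-at-0, U5 stuck-at-0.
Only U2 stuck-at-0 is consistent with every test.

U2 stuck-at-0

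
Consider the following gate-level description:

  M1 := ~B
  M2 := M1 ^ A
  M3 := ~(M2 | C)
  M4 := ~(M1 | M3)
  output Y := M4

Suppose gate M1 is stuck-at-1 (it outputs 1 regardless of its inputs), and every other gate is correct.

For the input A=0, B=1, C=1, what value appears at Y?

Propagate with M1 forced: M1=1 [stuck-at-1], M2=1, M3=0, M4=0.
So Y = 0. (Without the fault it would be 1.)

0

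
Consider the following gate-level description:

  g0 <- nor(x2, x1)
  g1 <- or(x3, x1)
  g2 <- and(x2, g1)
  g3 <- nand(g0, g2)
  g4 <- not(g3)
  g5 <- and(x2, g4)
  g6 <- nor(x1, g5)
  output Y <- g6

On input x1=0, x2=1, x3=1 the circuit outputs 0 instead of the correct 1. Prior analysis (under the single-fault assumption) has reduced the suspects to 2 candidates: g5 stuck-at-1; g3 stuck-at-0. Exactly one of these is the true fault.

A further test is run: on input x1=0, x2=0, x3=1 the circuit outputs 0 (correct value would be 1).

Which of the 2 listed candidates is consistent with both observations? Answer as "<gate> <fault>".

g5 stuck-at-1

Evaluate each candidate on input x1=0, x2=0, x3=1:
  g5 stuck-at-1: g0=1, g1=1, g2=0, g3=1, g4=0, g5=1 [stuck-at-1], g6=0 → 0 — matches
  g3 stuck-at-0: g0=1, g1=1, g2=0, g3=0 [stuck-at-0], g4=1, g5=0, g6=1 → 1 — eliminated
Only g5 stuck-at-1 reproduces the observed 0.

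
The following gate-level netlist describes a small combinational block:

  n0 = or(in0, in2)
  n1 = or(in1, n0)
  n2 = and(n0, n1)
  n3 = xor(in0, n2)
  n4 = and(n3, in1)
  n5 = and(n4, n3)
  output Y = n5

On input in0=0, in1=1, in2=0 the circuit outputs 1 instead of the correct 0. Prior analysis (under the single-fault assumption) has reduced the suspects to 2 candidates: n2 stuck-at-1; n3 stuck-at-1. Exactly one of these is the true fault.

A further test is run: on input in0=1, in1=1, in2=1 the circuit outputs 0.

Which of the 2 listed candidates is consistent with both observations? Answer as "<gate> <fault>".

Evaluate each candidate on input in0=1, in1=1, in2=1:
  n2 stuck-at-1: n0=1, n1=1, n2=1 [stuck-at-1], n3=0, n4=0, n5=0 → 0 — matches
  n3 stuck-at-1: n0=1, n1=1, n2=1, n3=1 [stuck-at-1], n4=1, n5=1 → 1 — eliminated
Only n2 stuck-at-1 reproduces the observed 0.

n2 stuck-at-1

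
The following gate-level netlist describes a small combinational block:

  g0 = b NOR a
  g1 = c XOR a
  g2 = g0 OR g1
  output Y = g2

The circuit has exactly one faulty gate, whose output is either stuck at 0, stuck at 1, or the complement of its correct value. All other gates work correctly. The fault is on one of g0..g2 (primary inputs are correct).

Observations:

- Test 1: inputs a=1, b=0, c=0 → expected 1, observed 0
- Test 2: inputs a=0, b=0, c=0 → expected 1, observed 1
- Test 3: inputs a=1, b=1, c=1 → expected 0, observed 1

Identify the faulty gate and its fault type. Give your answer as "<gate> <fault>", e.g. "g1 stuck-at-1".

g1 inverted output

Fault-free values for test 1 (a=1, b=0, c=0): g0=0, g1=1, g2=1, giving Y=1. Observed 0.
Test 1: faults giving observed 0 are {g1 stuck-at-0, g1 inverted output, g2 stuck-at-0, g2 inverted output}.
Test 2 (a=0, b=0, c=0): fault-free g0=1, g1=0, g2=1 → 1; observed 1. Eliminates g2 stuck-at-0, g2 inverted output.
Test 3 (a=1, b=1, c=1): fault-free g0=0, g1=0, g2=0 → 0; observed 1. Eliminates g1 stuck-at-0.
Only g1 inverted output is consistent with every test.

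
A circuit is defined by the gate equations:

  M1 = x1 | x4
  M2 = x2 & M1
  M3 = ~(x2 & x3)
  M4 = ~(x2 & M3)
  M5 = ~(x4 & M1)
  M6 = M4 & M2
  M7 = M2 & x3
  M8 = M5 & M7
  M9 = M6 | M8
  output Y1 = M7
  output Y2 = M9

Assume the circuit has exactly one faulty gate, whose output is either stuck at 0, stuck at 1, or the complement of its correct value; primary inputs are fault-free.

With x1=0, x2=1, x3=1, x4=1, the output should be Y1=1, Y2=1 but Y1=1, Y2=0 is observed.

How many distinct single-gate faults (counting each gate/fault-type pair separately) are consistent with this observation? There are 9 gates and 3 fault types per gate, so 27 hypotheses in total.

Fault-free: M1=1, M2=1, M3=0, M4=1, M5=0, M6=1, M7=1, M8=0, M9=1 → Y1=1, Y2=1. Observed Y1=1, Y2=0.
  M1: none of the 3 fault types match ✗
  M2: none of the 3 fault types match ✗
  M3: stuck-at-1, inverted output ✓; others ✗
  M4: stuck-at-0, inverted output ✓; others ✗
  M5: none of the 3 fault types match ✗
  M6: stuck-at-0, inverted output ✓; others ✗
  M7: none of the 3 fault types match ✗
  M8: none of the 3 fault types match ✗
  M9: stuck-at-0, inverted output ✓; others ✗
Consistent faults: {M3 stuck-at-1, M3 inverted output, M4 stuck-at-0, M4 inverted output, M6 stuck-at-0, M6 inverted output, M9 stuck-at-0, M9 inverted output} — 8 in all.

8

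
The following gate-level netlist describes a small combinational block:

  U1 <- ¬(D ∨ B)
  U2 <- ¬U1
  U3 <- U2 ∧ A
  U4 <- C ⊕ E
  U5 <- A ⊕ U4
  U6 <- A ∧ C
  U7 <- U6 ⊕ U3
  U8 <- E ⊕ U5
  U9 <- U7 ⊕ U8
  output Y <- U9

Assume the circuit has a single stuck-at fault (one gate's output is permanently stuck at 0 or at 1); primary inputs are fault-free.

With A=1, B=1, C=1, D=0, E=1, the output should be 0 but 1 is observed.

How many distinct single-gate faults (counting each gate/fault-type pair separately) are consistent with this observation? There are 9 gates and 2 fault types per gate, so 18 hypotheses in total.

Fault-free: U1=0, U2=1, U3=1, U4=0, U5=1, U6=1, U7=0, U8=0, U9=0 → 0. Observed 1.
  U1: stuck-at-1 ✓; others ✗
  U2: stuck-at-0 ✓; others ✗
  U3: stuck-at-0 ✓; others ✗
  U4: stuck-at-1 ✓; others ✗
  U5: stuck-at-0 ✓; others ✗
  U6: stuck-at-0 ✓; others ✗
  U7: stuck-at-1 ✓; others ✗
  U8: stuck-at-1 ✓; others ✗
  U9: stuck-at-1 ✓; others ✗
Consistent faults: {U1 stuck-at-1, U2 stuck-at-0, U3 stuck-at-0, U4 stuck-at-1, U5 stuck-at-0, U6 stuck-at-0, U7 stuck-at-1, U8 stuck-at-1, U9 stuck-at-1} — 9 in all.

9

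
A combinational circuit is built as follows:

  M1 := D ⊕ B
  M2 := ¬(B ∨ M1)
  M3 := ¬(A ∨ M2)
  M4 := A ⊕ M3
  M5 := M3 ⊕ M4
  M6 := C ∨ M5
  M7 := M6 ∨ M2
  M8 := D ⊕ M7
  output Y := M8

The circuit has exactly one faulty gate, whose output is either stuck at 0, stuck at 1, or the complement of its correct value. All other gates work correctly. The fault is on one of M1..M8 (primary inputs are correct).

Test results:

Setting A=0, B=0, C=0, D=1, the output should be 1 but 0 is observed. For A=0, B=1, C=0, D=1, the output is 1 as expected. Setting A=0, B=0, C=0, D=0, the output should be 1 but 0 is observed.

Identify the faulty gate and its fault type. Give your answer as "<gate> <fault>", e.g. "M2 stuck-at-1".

M1 inverted output

Fault-free values for test 1 (A=0, B=0, C=0, D=1): M1=1, M2=0, M3=1, M4=1, M5=0, M6=0, M7=0, M8=1, giving Y=1. Observed 0.
Test 1: faults giving observed 0 are {M1 stuck-at-0, M1 inverted output, M2 stuck-at-1, M2 inverted output, M4 stuck-at-0, M4 inverted output, M5 stuck-at-1, M5 inverted output, M6 stuck-at-1, M6 inverted output, M7 stuck-at-1, M7 inverted output, M8 stuck-at-0, M8 inverted output}.
Test 2 (A=0, B=1, C=0, D=1): fault-free M1=0, M2=0, M3=1, M4=1, M5=0, M6=0, M7=0, M8=1 → 1; observed 1. Eliminates M2 stuck-at-1, M2 inverted output, M4 stuck-at-0, M4 inverted output, M5 stuck-at-1, M5 inverted output, M6 stuck-at-1, M6 inverted output, M7 stuck-at-1, M7 inverted output, M8 stuck-at-0, M8 inverted output.
Test 3 (A=0, B=0, C=0, D=0): fault-free M1=0, M2=1, M3=0, M4=0, M5=0, M6=0, M7=1, M8=1 → 1; observed 0. Eliminates M1 stuck-at-0.
Only M1 inverted output is consistent with every test.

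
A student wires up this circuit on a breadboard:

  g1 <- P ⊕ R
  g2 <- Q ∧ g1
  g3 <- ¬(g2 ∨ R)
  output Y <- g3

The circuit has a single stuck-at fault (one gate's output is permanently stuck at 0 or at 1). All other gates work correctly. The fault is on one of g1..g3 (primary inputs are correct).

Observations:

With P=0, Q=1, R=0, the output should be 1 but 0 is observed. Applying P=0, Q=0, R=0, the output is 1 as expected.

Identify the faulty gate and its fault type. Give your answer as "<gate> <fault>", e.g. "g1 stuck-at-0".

Fault-free values for test 1 (P=0, Q=1, R=0): g1=0, g2=0, g3=1, giving Y=1. Observed 0.
Test 1: faults giving observed 0 are {g1 stuck-at-1, g2 stuck-at-1, g3 stuck-at-0}.
Test 2 (P=0, Q=0, R=0): fault-free g1=0, g2=0, g3=1 → 1; observed 1. Eliminates g2 stuck-at-1, g3 stuck-at-0.
Only g1 stuck-at-1 is consistent with every test.

g1 stuck-at-1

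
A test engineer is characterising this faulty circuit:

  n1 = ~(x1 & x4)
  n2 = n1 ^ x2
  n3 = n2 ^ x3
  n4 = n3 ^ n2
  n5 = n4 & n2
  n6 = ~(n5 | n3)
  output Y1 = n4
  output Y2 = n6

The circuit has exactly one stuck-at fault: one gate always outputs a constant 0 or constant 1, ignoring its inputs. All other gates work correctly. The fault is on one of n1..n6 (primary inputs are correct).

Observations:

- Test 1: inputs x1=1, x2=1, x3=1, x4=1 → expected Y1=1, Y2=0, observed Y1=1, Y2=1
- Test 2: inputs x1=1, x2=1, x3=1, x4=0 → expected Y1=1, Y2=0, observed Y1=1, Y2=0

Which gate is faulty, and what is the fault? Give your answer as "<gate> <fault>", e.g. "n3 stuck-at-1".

Fault-free values for test 1 (x1=1, x2=1, x3=1, x4=1): n1=0, n2=1, n3=0, n4=1, n5=1, n6=0, giving Y1=1, Y2=0. Observed Y1=1, Y2=1.
Test 1: faults giving observed Y1=1, Y2=1 are {n5 stuck-at-0, n6 stuck-at-1}.
Test 2 (x1=1, x2=1, x3=1, x4=0): fault-free n1=1, n2=0, n3=1, n4=1, n5=0, n6=0 → Y1=1, Y2=0; observed Y1=1, Y2=0. Eliminates n6 stuck-at-1.
Only n5 stuck-at-0 is consistent with every test.

n5 stuck-at-0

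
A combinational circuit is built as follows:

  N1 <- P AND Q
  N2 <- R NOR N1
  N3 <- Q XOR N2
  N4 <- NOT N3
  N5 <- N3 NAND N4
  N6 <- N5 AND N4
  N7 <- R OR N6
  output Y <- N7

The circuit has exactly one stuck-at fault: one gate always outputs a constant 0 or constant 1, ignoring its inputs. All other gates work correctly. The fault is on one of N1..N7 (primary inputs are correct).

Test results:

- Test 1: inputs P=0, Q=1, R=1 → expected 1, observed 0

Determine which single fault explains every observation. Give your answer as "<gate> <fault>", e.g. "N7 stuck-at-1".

Fault-free values for test 1 (P=0, Q=1, R=1): N1=0, N2=0, N3=1, N4=0, N5=1, N6=0, N7=1, giving Y=1. Observed 0.
Test 1: faults giving observed 0 are {N7 stuck-at-0}.
Only N7 stuck-at-0 is consistent with every test.

N7 stuck-at-0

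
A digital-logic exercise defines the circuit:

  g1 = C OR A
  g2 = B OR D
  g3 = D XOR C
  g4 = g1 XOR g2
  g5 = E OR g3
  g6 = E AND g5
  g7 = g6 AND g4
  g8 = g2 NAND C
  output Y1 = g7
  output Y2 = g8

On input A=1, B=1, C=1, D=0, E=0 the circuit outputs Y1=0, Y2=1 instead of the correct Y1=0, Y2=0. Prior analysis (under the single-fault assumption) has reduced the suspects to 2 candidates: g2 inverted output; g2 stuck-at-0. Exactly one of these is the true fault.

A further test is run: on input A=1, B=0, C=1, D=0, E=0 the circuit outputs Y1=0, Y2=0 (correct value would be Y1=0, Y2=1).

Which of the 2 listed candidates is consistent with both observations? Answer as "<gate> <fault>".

Evaluate each candidate on input A=1, B=0, C=1, D=0, E=0:
  g2 inverted output: g1=1, g2=1 [inverted output], g3=1, g4=0, g5=1, g6=0, g7=0, g8=0 → Y1=0, Y2=0 — matches
  g2 stuck-at-0: g1=1, g2=0 [stuck-at-0], g3=1, g4=1, g5=1, g6=0, g7=0, g8=1 → Y1=0, Y2=1 — eliminated
Only g2 inverted output reproduces the observed Y1=0, Y2=0.

g2 inverted output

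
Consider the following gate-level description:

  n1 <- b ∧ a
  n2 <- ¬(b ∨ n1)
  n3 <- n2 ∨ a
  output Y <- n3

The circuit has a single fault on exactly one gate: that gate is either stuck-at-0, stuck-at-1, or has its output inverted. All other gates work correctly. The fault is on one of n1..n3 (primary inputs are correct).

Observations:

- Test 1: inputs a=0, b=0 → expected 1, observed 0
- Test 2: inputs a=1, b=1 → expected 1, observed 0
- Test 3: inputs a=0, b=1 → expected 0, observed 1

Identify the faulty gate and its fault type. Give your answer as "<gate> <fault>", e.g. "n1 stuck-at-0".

Fault-free values for test 1 (a=0, b=0): n1=0, n2=1, n3=1, giving Y=1. Observed 0.
Test 1: faults giving observed 0 are {n1 stuck-at-1, n1 inverted output, n2 stuck-at-0, n2 inverted output, n3 stuck-at-0, n3 inverted output}.
Test 2 (a=1, b=1): fault-free n1=1, n2=0, n3=1 → 1; observed 0. Eliminates n1 stuck-at-1, n1 inverted output, n2 stuck-at-0, n2 inverted output.
Test 3 (a=0, b=1): fault-free n1=0, n2=0, n3=0 → 0; observed 1. Eliminates n3 stuck-at-0.
Only n3 inverted output is consistent with every test.

n3 inverted output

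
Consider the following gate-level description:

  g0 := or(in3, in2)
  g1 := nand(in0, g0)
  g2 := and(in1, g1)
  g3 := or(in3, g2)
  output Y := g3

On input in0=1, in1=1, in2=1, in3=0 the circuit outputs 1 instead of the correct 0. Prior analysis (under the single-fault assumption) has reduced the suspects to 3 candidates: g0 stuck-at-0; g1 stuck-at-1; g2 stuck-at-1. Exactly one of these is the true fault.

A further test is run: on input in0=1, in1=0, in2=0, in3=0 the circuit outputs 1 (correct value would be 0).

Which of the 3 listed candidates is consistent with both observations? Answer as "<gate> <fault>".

Evaluate each candidate on input in0=1, in1=0, in2=0, in3=0:
  g0 stuck-at-0: g0=0 [stuck-at-0], g1=1, g2=0, g3=0 → 0 — eliminated
  g1 stuck-at-1: g0=0, g1=1 [stuck-at-1], g2=0, g3=0 → 0 — eliminated
  g2 stuck-at-1: g0=0, g1=1, g2=1 [stuck-at-1], g3=1 → 1 — matches
Only g2 stuck-at-1 reproduces the observed 1.

g2 stuck-at-1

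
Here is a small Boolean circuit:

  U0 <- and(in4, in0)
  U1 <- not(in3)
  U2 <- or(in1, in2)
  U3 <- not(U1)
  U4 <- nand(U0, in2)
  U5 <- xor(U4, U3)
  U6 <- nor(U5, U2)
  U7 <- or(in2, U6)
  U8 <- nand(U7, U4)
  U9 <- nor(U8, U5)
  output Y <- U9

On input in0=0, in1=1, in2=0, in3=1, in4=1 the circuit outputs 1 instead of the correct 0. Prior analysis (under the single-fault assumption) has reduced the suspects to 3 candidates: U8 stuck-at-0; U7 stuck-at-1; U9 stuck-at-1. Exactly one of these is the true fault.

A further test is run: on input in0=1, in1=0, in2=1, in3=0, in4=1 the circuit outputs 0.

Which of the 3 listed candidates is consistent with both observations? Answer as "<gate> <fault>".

U7 stuck-at-1

Evaluate each candidate on input in0=1, in1=0, in2=1, in3=0, in4=1:
  U8 stuck-at-0: U0=1, U1=1, U2=1, U3=0, U4=0, U5=0, U6=0, U7=1, U8=0 [stuck-at-0], U9=1 → 1 — eliminated
  U7 stuck-at-1: U0=1, U1=1, U2=1, U3=0, U4=0, U5=0, U6=0, U7=1 [stuck-at-1], U8=1, U9=0 → 0 — matches
  U9 stuck-at-1: U0=1, U1=1, U2=1, U3=0, U4=0, U5=0, U6=0, U7=1, U8=1, U9=1 [stuck-at-1] → 1 — eliminated
Only U7 stuck-at-1 reproduces the observed 0.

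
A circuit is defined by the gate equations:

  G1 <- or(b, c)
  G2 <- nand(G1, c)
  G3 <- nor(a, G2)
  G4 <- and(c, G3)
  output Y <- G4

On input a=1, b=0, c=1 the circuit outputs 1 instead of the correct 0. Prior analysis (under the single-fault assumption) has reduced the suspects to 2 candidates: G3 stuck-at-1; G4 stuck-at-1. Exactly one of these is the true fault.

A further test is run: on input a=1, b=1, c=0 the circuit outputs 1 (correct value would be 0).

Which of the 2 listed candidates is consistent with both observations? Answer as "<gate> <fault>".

Evaluate each candidate on input a=1, b=1, c=0:
  G3 stuck-at-1: G1=1, G2=1, G3=1 [stuck-at-1], G4=0 → 0 — eliminated
  G4 stuck-at-1: G1=1, G2=1, G3=0, G4=1 [stuck-at-1] → 1 — matches
Only G4 stuck-at-1 reproduces the observed 1.

G4 stuck-at-1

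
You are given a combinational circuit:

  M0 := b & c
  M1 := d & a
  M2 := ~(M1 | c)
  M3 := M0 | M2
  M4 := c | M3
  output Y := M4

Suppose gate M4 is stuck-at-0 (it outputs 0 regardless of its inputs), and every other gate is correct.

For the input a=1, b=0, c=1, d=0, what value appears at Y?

Propagate with M4 forced: M0=0, M1=0, M2=0, M3=0, M4=0 [stuck-at-0].
So Y = 0. (Without the fault it would be 1.)

0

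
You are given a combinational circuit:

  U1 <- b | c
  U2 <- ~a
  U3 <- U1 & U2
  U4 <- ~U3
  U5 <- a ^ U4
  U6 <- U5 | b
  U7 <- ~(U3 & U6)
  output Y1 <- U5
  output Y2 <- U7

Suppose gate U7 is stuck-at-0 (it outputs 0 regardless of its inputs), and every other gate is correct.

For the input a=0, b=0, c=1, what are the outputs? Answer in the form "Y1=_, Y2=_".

Propagate with U7 forced: U1=1, U2=1, U3=1, U4=0, U5=0, U6=0, U7=0 [stuck-at-0].
So the outputs are Y1=0, Y2=0. (Without the fault they would be Y1=0, Y2=1.)

Y1=0, Y2=0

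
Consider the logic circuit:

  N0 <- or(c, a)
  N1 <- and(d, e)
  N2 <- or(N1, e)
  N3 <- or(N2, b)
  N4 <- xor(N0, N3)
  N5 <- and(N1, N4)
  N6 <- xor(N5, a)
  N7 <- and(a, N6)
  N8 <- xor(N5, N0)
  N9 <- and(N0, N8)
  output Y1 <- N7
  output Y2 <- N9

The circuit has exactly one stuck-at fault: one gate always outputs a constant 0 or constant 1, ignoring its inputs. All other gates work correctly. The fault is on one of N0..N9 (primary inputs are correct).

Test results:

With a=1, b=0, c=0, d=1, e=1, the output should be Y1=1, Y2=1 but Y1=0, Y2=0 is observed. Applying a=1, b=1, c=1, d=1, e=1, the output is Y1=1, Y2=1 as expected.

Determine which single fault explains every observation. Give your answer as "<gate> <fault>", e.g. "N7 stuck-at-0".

Fault-free values for test 1 (a=1, b=0, c=0, d=1, e=1): N0=1, N1=1, N2=1, N3=1, N4=0, N5=0, N6=1, N7=1, N8=1, N9=1, giving Y1=1, Y2=1. Observed Y1=0, Y2=0.
Test 1: faults giving observed Y1=0, Y2=0 are {N0 stuck-at-0, N2 stuck-at-0, N3 stuck-at-0, N4 stuck-at-1, N5 stuck-at-1}.
Test 2 (a=1, b=1, c=1, d=1, e=1): fault-free N0=1, N1=1, N2=1, N3=1, N4=0, N5=0, N6=1, N7=1, N8=1, N9=1 → Y1=1, Y2=1; observed Y1=1, Y2=1. Eliminates N0 stuck-at-0, N3 stuck-at-0, N4 stuck-at-1, N5 stuck-at-1.
Only N2 stuck-at-0 is consistent with every test.

N2 stuck-at-0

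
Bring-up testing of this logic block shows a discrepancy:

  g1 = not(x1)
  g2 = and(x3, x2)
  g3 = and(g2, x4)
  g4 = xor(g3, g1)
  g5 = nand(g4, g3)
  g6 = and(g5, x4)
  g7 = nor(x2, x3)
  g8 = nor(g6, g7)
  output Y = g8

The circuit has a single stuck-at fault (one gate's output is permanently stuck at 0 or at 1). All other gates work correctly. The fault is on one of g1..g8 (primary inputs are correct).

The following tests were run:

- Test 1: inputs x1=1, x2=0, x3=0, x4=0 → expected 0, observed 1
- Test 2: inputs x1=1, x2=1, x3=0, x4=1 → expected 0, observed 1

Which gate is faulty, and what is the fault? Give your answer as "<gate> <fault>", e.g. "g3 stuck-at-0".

g8 stuck-at-1

Fault-free values for test 1 (x1=1, x2=0, x3=0, x4=0): g1=0, g2=0, g3=0, g4=0, g5=1, g6=0, g7=1, g8=0, giving Y=0. Observed 1.
Test 1: faults giving observed 1 are {g7 stuck-at-0, g8 stuck-at-1}.
Test 2 (x1=1, x2=1, x3=0, x4=1): fault-free g1=0, g2=0, g3=0, g4=0, g5=1, g6=1, g7=0, g8=0 → 0; observed 1. Eliminates g7 stuck-at-0.
Only g8 stuck-at-1 is consistent with every test.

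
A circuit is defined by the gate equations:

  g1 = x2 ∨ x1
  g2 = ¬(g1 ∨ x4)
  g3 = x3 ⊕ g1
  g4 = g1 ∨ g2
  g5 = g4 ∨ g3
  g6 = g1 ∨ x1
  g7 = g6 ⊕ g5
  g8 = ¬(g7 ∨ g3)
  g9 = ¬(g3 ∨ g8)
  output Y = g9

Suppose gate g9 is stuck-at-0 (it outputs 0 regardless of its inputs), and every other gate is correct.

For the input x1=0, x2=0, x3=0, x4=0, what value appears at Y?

0

Propagate with g9 forced: g1=0, g2=1, g3=0, g4=1, g5=1, g6=0, g7=1, g8=0, g9=0 [stuck-at-0].
So Y = 0. (Without the fault it would be 1.)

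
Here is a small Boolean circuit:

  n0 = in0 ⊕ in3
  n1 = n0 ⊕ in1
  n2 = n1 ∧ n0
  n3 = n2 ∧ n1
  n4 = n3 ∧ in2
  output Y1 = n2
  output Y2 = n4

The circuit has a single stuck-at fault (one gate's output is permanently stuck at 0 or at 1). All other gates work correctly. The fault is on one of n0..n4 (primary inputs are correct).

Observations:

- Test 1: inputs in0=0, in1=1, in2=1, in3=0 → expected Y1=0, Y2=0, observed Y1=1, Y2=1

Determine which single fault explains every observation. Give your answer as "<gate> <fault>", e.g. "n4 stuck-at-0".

Fault-free values for test 1 (in0=0, in1=1, in2=1, in3=0): n0=0, n1=1, n2=0, n3=0, n4=0, giving Y1=0, Y2=0. Observed Y1=1, Y2=1.
Test 1: faults giving observed Y1=1, Y2=1 are {n2 stuck-at-1}.
Only n2 stuck-at-1 is consistent with every test.

n2 stuck-at-1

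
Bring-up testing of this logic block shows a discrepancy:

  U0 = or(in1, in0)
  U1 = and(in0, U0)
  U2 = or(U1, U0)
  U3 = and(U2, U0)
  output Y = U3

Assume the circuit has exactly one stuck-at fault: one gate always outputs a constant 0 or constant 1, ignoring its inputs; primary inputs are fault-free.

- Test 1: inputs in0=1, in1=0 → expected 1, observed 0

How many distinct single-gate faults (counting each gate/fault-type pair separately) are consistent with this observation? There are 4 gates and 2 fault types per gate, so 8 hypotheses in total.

3

Fault-free: U0=1, U1=1, U2=1, U3=1 → 1. Observed 0.
  U0 stuck-at-0: output 0 ✓
  U0 stuck-at-1: output 1 ✗
  U1 stuck-at-0: output 1 ✗
  U1 stuck-at-1: output 1 ✗
  U2 stuck-at-0: output 0 ✓
  U2 stuck-at-1: output 1 ✗
  U3 stuck-at-0: output 0 ✓
  U3 stuck-at-1: output 1 ✗
Consistent faults: {U0 stuck-at-0, U2 stuck-at-0, U3 stuck-at-0} — 3 in all.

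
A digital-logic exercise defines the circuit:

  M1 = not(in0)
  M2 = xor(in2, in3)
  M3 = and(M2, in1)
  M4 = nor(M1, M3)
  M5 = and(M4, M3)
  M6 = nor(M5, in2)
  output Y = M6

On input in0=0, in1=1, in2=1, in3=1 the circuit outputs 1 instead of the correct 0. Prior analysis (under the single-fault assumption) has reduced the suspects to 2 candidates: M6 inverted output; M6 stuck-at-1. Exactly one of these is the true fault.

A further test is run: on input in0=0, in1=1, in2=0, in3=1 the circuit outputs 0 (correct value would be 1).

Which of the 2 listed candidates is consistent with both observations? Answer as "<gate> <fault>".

Evaluate each candidate on input in0=0, in1=1, in2=0, in3=1:
  M6 inverted output: M1=1, M2=1, M3=1, M4=0, M5=0, M6=0 [inverted output] → 0 — matches
  M6 stuck-at-1: M1=1, M2=1, M3=1, M4=0, M5=0, M6=1 [stuck-at-1] → 1 — eliminated
Only M6 inverted output reproduces the observed 0.

M6 inverted output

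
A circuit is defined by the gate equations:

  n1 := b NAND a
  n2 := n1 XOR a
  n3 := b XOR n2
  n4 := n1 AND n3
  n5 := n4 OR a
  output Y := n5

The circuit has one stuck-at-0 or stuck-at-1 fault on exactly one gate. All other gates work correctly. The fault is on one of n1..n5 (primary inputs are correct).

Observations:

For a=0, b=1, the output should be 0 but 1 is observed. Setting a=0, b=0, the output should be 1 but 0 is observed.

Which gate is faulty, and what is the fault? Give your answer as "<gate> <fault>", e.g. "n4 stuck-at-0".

n2 stuck-at-0

Fault-free values for test 1 (a=0, b=1): n1=1, n2=1, n3=0, n4=0, n5=0, giving Y=0. Observed 1.
Test 1: faults giving observed 1 are {n2 stuck-at-0, n3 stuck-at-1, n4 stuck-at-1, n5 stuck-at-1}.
Test 2 (a=0, b=0): fault-free n1=1, n2=1, n3=1, n4=1, n5=1 → 1; observed 0. Eliminates n3 stuck-at-1, n4 stuck-at-1, n5 stuck-at-1.
Only n2 stuck-at-0 is consistent with every test.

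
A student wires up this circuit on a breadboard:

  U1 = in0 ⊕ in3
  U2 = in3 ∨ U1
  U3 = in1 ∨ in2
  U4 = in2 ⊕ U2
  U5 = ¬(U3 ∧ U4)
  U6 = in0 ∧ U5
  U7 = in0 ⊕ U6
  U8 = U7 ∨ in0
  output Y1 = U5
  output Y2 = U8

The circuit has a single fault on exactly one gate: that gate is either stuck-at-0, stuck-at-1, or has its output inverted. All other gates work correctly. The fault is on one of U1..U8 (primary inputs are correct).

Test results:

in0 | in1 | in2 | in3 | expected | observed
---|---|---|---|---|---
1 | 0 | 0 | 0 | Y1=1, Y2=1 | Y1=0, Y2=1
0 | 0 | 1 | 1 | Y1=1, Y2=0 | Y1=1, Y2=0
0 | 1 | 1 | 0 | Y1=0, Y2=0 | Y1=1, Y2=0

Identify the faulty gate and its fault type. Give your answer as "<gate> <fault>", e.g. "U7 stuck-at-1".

U3 inverted output

Fault-free values for test 1 (in0=1, in1=0, in2=0, in3=0): U1=1, U2=1, U3=0, U4=1, U5=1, U6=1, U7=0, U8=1, giving Y1=1, Y2=1. Observed Y1=0, Y2=1.
Test 1: faults giving observed Y1=0, Y2=1 are {U3 stuck-at-1, U3 inverted output, U5 stuck-at-0, U5 inverted output}.
Test 2 (in0=0, in1=0, in2=1, in3=1): fault-free U1=1, U2=1, U3=1, U4=0, U5=1, U6=0, U7=0, U8=0 → Y1=1, Y2=0; observed Y1=1, Y2=0. Eliminates U5 stuck-at-0, U5 inverted output.
Test 3 (in0=0, in1=1, in2=1, in3=0): fault-free U1=0, U2=0, U3=1, U4=1, U5=0, U6=0, U7=0, U8=0 → Y1=0, Y2=0; observed Y1=1, Y2=0. Eliminates U3 stuck-at-1.
Only U3 inverted output is consistent with every test.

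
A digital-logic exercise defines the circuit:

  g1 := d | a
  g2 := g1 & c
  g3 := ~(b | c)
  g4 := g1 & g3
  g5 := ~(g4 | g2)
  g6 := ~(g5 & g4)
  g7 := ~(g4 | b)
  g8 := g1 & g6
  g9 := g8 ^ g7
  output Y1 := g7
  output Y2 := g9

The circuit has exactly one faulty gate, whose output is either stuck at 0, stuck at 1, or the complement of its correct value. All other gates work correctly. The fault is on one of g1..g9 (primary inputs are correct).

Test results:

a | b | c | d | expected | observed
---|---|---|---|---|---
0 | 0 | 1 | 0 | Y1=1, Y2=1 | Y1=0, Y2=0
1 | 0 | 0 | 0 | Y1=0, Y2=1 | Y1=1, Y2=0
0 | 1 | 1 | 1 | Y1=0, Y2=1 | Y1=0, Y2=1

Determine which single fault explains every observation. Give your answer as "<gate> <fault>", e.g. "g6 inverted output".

g4 inverted output

Fault-free values for test 1 (a=0, b=0, c=1, d=0): g1=0, g2=0, g3=0, g4=0, g5=1, g6=1, g7=1, g8=0, g9=1, giving Y1=1, Y2=1. Observed Y1=0, Y2=0.
Test 1: faults giving observed Y1=0, Y2=0 are {g4 stuck-at-1, g4 inverted output, g7 stuck-at-0, g7 inverted output}.
Test 2 (a=1, b=0, c=0, d=0): fault-free g1=1, g2=0, g3=1, g4=1, g5=0, g6=1, g7=0, g8=1, g9=1 → Y1=0, Y2=1; observed Y1=1, Y2=0. Eliminates g4 stuck-at-1, g7 stuck-at-0.
Test 3 (a=0, b=1, c=1, d=1): fault-free g1=1, g2=1, g3=0, g4=0, g5=0, g6=1, g7=0, g8=1, g9=1 → Y1=0, Y2=1; observed Y1=0, Y2=1. Eliminates g7 inverted output.
Only g4 inverted output is consistent with every test.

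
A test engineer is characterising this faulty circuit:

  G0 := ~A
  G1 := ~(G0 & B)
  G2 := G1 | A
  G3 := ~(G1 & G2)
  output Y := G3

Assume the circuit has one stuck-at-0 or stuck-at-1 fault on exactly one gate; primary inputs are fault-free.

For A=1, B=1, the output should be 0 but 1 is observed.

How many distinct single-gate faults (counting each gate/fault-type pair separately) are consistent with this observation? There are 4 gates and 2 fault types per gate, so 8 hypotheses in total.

4

Fault-free: G0=0, G1=1, G2=1, G3=0 → 0. Observed 1.
  G0 stuck-at-0: output 0 ✗
  G0 stuck-at-1: output 1 ✓
  G1 stuck-at-0: output 1 ✓
  G1 stuck-at-1: output 0 ✗
  G2 stuck-at-0: output 1 ✓
  G2 stuck-at-1: output 0 ✗
  G3 stuck-at-0: output 0 ✗
  G3 stuck-at-1: output 1 ✓
Consistent faults: {G0 stuck-at-1, G1 stuck-at-0, G2 stuck-at-0, G3 stuck-at-1} — 4 in all.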